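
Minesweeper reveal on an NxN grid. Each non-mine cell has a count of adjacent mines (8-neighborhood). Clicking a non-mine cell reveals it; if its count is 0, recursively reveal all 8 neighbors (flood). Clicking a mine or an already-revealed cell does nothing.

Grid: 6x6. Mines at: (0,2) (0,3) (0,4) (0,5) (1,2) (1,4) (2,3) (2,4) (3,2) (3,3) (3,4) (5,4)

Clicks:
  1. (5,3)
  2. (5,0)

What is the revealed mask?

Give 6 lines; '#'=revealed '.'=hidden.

Answer: ##....
##....
##....
##....
####..
####..

Derivation:
Click 1 (5,3) count=1: revealed 1 new [(5,3)] -> total=1
Click 2 (5,0) count=0: revealed 15 new [(0,0) (0,1) (1,0) (1,1) (2,0) (2,1) (3,0) (3,1) (4,0) (4,1) (4,2) (4,3) (5,0) (5,1) (5,2)] -> total=16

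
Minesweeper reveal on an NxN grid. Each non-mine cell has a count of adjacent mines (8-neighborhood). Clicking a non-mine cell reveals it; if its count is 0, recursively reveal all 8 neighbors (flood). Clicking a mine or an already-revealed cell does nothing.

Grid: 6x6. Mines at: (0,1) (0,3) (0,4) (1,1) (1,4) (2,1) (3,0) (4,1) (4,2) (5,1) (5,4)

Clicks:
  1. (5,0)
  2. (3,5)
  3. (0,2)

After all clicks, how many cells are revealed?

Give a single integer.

Answer: 11

Derivation:
Click 1 (5,0) count=2: revealed 1 new [(5,0)] -> total=1
Click 2 (3,5) count=0: revealed 9 new [(2,3) (2,4) (2,5) (3,3) (3,4) (3,5) (4,3) (4,4) (4,5)] -> total=10
Click 3 (0,2) count=3: revealed 1 new [(0,2)] -> total=11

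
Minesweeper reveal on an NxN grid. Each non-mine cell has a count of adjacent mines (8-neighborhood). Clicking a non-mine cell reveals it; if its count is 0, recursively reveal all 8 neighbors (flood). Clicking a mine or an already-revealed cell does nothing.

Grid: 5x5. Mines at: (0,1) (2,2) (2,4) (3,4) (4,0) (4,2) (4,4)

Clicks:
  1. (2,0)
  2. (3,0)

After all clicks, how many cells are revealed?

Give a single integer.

Click 1 (2,0) count=0: revealed 6 new [(1,0) (1,1) (2,0) (2,1) (3,0) (3,1)] -> total=6
Click 2 (3,0) count=1: revealed 0 new [(none)] -> total=6

Answer: 6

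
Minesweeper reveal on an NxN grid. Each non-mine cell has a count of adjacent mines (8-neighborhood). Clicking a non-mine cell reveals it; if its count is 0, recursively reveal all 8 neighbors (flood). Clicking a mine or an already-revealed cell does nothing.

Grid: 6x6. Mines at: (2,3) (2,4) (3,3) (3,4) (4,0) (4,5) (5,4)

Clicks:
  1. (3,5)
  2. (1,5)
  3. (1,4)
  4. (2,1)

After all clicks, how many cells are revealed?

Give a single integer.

Click 1 (3,5) count=3: revealed 1 new [(3,5)] -> total=1
Click 2 (1,5) count=1: revealed 1 new [(1,5)] -> total=2
Click 3 (1,4) count=2: revealed 1 new [(1,4)] -> total=3
Click 4 (2,1) count=0: revealed 16 new [(0,0) (0,1) (0,2) (0,3) (0,4) (0,5) (1,0) (1,1) (1,2) (1,3) (2,0) (2,1) (2,2) (3,0) (3,1) (3,2)] -> total=19

Answer: 19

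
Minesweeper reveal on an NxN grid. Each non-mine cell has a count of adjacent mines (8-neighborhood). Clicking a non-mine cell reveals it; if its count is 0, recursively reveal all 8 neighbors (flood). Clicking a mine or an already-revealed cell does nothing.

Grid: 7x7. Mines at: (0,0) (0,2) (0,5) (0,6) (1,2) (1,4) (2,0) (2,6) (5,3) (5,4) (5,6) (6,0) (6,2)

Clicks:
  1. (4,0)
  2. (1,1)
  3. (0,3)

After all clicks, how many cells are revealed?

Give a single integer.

Click 1 (4,0) count=0: revealed 20 new [(2,1) (2,2) (2,3) (2,4) (2,5) (3,0) (3,1) (3,2) (3,3) (3,4) (3,5) (4,0) (4,1) (4,2) (4,3) (4,4) (4,5) (5,0) (5,1) (5,2)] -> total=20
Click 2 (1,1) count=4: revealed 1 new [(1,1)] -> total=21
Click 3 (0,3) count=3: revealed 1 new [(0,3)] -> total=22

Answer: 22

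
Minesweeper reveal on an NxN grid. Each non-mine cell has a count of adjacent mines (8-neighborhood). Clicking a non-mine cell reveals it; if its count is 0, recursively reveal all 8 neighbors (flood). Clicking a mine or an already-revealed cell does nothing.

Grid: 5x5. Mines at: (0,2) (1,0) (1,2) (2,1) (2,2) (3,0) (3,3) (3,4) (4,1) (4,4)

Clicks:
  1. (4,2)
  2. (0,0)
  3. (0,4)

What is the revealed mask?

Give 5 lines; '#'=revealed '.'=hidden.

Click 1 (4,2) count=2: revealed 1 new [(4,2)] -> total=1
Click 2 (0,0) count=1: revealed 1 new [(0,0)] -> total=2
Click 3 (0,4) count=0: revealed 6 new [(0,3) (0,4) (1,3) (1,4) (2,3) (2,4)] -> total=8

Answer: #..##
...##
...##
.....
..#..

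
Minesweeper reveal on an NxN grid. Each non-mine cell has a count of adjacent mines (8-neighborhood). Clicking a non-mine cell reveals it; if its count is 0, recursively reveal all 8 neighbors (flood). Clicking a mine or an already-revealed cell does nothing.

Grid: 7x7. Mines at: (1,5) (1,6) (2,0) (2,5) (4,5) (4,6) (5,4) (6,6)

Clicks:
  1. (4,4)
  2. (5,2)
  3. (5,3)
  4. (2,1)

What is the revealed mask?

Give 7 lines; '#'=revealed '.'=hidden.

Answer: #####..
#####..
.####..
#####..
#####..
####...
####...

Derivation:
Click 1 (4,4) count=2: revealed 1 new [(4,4)] -> total=1
Click 2 (5,2) count=0: revealed 31 new [(0,0) (0,1) (0,2) (0,3) (0,4) (1,0) (1,1) (1,2) (1,3) (1,4) (2,1) (2,2) (2,3) (2,4) (3,0) (3,1) (3,2) (3,3) (3,4) (4,0) (4,1) (4,2) (4,3) (5,0) (5,1) (5,2) (5,3) (6,0) (6,1) (6,2) (6,3)] -> total=32
Click 3 (5,3) count=1: revealed 0 new [(none)] -> total=32
Click 4 (2,1) count=1: revealed 0 new [(none)] -> total=32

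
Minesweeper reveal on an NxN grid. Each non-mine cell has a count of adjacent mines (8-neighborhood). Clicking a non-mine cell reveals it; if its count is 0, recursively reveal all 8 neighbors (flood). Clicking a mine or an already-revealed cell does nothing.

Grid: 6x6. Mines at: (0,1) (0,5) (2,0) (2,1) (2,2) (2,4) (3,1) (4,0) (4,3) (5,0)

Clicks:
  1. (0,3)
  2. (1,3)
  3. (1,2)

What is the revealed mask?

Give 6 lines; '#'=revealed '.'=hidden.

Click 1 (0,3) count=0: revealed 6 new [(0,2) (0,3) (0,4) (1,2) (1,3) (1,4)] -> total=6
Click 2 (1,3) count=2: revealed 0 new [(none)] -> total=6
Click 3 (1,2) count=3: revealed 0 new [(none)] -> total=6

Answer: ..###.
..###.
......
......
......
......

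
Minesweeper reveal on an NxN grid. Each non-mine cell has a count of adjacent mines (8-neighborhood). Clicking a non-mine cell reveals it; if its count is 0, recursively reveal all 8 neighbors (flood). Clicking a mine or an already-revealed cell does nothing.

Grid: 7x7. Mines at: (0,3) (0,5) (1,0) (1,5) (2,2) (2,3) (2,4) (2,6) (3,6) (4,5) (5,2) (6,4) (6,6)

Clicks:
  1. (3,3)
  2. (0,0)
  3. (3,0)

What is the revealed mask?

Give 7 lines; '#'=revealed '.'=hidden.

Click 1 (3,3) count=3: revealed 1 new [(3,3)] -> total=1
Click 2 (0,0) count=1: revealed 1 new [(0,0)] -> total=2
Click 3 (3,0) count=0: revealed 10 new [(2,0) (2,1) (3,0) (3,1) (4,0) (4,1) (5,0) (5,1) (6,0) (6,1)] -> total=12

Answer: #......
.......
##.....
##.#...
##.....
##.....
##.....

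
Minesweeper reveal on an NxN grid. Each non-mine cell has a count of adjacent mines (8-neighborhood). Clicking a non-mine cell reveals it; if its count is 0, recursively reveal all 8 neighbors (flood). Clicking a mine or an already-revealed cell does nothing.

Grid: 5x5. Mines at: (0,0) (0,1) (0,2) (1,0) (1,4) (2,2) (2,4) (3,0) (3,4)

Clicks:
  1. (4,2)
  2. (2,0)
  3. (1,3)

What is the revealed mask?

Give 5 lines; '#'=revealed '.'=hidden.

Answer: .....
...#.
#....
.###.
.###.

Derivation:
Click 1 (4,2) count=0: revealed 6 new [(3,1) (3,2) (3,3) (4,1) (4,2) (4,3)] -> total=6
Click 2 (2,0) count=2: revealed 1 new [(2,0)] -> total=7
Click 3 (1,3) count=4: revealed 1 new [(1,3)] -> total=8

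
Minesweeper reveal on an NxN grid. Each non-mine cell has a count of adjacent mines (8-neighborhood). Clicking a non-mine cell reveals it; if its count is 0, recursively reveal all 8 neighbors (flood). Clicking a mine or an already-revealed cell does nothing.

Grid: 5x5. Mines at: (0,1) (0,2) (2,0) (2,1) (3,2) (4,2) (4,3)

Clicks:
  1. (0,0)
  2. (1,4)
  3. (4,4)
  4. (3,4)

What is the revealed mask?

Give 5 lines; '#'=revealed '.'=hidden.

Click 1 (0,0) count=1: revealed 1 new [(0,0)] -> total=1
Click 2 (1,4) count=0: revealed 8 new [(0,3) (0,4) (1,3) (1,4) (2,3) (2,4) (3,3) (3,4)] -> total=9
Click 3 (4,4) count=1: revealed 1 new [(4,4)] -> total=10
Click 4 (3,4) count=1: revealed 0 new [(none)] -> total=10

Answer: #..##
...##
...##
...##
....#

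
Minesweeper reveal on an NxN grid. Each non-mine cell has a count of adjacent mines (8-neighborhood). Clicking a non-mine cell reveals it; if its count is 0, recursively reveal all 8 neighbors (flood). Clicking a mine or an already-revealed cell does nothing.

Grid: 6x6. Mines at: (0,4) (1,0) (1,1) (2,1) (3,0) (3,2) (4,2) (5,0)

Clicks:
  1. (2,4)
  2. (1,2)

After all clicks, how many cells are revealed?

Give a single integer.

Answer: 16

Derivation:
Click 1 (2,4) count=0: revealed 15 new [(1,3) (1,4) (1,5) (2,3) (2,4) (2,5) (3,3) (3,4) (3,5) (4,3) (4,4) (4,5) (5,3) (5,4) (5,5)] -> total=15
Click 2 (1,2) count=2: revealed 1 new [(1,2)] -> total=16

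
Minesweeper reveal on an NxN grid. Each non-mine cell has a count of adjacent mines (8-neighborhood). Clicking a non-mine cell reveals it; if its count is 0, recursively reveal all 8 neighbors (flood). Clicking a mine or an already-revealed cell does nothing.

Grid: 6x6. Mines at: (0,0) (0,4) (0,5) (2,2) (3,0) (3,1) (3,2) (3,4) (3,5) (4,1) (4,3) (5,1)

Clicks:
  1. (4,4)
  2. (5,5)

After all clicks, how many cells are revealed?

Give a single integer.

Click 1 (4,4) count=3: revealed 1 new [(4,4)] -> total=1
Click 2 (5,5) count=0: revealed 3 new [(4,5) (5,4) (5,5)] -> total=4

Answer: 4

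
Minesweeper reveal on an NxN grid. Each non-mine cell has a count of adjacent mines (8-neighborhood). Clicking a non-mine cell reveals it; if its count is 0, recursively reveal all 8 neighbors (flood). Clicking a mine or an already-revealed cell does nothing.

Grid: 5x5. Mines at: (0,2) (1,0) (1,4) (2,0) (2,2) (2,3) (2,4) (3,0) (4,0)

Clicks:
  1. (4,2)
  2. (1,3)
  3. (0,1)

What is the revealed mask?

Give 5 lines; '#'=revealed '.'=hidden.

Answer: .#...
...#.
.....
.####
.####

Derivation:
Click 1 (4,2) count=0: revealed 8 new [(3,1) (3,2) (3,3) (3,4) (4,1) (4,2) (4,3) (4,4)] -> total=8
Click 2 (1,3) count=5: revealed 1 new [(1,3)] -> total=9
Click 3 (0,1) count=2: revealed 1 new [(0,1)] -> total=10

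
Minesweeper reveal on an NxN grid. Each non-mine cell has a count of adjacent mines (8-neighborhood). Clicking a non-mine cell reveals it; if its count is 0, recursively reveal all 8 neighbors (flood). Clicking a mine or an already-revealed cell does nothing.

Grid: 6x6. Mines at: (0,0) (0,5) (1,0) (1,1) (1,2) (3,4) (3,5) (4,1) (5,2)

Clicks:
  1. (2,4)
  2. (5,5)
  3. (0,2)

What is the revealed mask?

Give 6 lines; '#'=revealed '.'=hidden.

Click 1 (2,4) count=2: revealed 1 new [(2,4)] -> total=1
Click 2 (5,5) count=0: revealed 6 new [(4,3) (4,4) (4,5) (5,3) (5,4) (5,5)] -> total=7
Click 3 (0,2) count=2: revealed 1 new [(0,2)] -> total=8

Answer: ..#...
......
....#.
......
...###
...###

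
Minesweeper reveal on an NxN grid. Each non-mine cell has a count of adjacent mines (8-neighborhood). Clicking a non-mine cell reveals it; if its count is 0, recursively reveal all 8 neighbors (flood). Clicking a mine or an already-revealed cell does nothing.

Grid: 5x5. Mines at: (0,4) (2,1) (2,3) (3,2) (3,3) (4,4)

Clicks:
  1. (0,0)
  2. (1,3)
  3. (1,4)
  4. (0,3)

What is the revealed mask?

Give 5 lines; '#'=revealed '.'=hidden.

Click 1 (0,0) count=0: revealed 8 new [(0,0) (0,1) (0,2) (0,3) (1,0) (1,1) (1,2) (1,3)] -> total=8
Click 2 (1,3) count=2: revealed 0 new [(none)] -> total=8
Click 3 (1,4) count=2: revealed 1 new [(1,4)] -> total=9
Click 4 (0,3) count=1: revealed 0 new [(none)] -> total=9

Answer: ####.
#####
.....
.....
.....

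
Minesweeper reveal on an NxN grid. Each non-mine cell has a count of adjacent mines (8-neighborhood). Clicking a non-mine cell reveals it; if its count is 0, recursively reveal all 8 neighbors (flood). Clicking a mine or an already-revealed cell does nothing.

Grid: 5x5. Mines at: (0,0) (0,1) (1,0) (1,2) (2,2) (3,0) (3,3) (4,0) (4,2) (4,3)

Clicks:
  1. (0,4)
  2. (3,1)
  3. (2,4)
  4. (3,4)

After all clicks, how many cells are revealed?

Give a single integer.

Answer: 8

Derivation:
Click 1 (0,4) count=0: revealed 6 new [(0,3) (0,4) (1,3) (1,4) (2,3) (2,4)] -> total=6
Click 2 (3,1) count=4: revealed 1 new [(3,1)] -> total=7
Click 3 (2,4) count=1: revealed 0 new [(none)] -> total=7
Click 4 (3,4) count=2: revealed 1 new [(3,4)] -> total=8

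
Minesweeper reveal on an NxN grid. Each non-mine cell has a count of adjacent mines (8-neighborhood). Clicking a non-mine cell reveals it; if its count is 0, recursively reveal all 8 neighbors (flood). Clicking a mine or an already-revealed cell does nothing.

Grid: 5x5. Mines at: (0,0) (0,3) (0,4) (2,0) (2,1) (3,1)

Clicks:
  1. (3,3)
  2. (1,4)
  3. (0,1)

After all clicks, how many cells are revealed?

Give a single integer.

Click 1 (3,3) count=0: revealed 12 new [(1,2) (1,3) (1,4) (2,2) (2,3) (2,4) (3,2) (3,3) (3,4) (4,2) (4,3) (4,4)] -> total=12
Click 2 (1,4) count=2: revealed 0 new [(none)] -> total=12
Click 3 (0,1) count=1: revealed 1 new [(0,1)] -> total=13

Answer: 13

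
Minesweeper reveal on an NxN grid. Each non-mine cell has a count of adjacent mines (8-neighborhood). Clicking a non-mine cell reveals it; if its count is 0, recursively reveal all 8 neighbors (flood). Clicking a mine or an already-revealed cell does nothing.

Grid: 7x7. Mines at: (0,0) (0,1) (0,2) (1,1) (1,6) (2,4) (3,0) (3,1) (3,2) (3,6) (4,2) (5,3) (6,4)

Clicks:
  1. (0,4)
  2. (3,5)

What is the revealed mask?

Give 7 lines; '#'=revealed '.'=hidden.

Answer: ...###.
...###.
.......
.....#.
.......
.......
.......

Derivation:
Click 1 (0,4) count=0: revealed 6 new [(0,3) (0,4) (0,5) (1,3) (1,4) (1,5)] -> total=6
Click 2 (3,5) count=2: revealed 1 new [(3,5)] -> total=7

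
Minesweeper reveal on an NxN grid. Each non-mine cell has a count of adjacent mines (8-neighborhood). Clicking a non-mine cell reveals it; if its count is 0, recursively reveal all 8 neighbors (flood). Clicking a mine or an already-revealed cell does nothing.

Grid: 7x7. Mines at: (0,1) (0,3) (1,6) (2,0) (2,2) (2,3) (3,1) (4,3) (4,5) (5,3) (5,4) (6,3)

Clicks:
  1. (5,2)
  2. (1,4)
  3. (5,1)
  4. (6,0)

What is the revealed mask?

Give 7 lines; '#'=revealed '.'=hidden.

Answer: .......
....#..
.......
.......
###....
###....
###....

Derivation:
Click 1 (5,2) count=3: revealed 1 new [(5,2)] -> total=1
Click 2 (1,4) count=2: revealed 1 new [(1,4)] -> total=2
Click 3 (5,1) count=0: revealed 8 new [(4,0) (4,1) (4,2) (5,0) (5,1) (6,0) (6,1) (6,2)] -> total=10
Click 4 (6,0) count=0: revealed 0 new [(none)] -> total=10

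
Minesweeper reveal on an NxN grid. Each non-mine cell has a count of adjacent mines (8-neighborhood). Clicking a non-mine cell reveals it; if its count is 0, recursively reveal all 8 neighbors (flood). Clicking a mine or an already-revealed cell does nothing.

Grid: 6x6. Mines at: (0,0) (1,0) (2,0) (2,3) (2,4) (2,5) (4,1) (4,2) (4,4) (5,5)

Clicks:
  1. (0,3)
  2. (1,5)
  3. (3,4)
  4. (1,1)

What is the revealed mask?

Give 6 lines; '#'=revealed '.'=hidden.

Click 1 (0,3) count=0: revealed 10 new [(0,1) (0,2) (0,3) (0,4) (0,5) (1,1) (1,2) (1,3) (1,4) (1,5)] -> total=10
Click 2 (1,5) count=2: revealed 0 new [(none)] -> total=10
Click 3 (3,4) count=4: revealed 1 new [(3,4)] -> total=11
Click 4 (1,1) count=3: revealed 0 new [(none)] -> total=11

Answer: .#####
.#####
......
....#.
......
......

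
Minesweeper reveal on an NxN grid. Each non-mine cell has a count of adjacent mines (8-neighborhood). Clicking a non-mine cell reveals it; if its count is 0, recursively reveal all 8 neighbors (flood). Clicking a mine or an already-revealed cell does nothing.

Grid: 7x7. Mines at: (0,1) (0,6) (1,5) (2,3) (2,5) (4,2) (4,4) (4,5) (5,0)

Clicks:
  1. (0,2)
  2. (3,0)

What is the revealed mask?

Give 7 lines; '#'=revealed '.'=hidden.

Answer: ..#....
###....
###....
###....
##.....
.......
.......

Derivation:
Click 1 (0,2) count=1: revealed 1 new [(0,2)] -> total=1
Click 2 (3,0) count=0: revealed 11 new [(1,0) (1,1) (1,2) (2,0) (2,1) (2,2) (3,0) (3,1) (3,2) (4,0) (4,1)] -> total=12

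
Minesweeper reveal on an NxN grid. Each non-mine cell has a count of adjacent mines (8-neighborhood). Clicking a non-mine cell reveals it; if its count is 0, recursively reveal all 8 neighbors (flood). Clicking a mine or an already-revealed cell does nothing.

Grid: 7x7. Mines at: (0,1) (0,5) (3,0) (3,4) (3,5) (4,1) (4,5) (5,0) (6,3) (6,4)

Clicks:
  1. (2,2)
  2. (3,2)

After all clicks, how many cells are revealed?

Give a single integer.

Click 1 (2,2) count=0: revealed 14 new [(0,2) (0,3) (0,4) (1,1) (1,2) (1,3) (1,4) (2,1) (2,2) (2,3) (2,4) (3,1) (3,2) (3,3)] -> total=14
Click 2 (3,2) count=1: revealed 0 new [(none)] -> total=14

Answer: 14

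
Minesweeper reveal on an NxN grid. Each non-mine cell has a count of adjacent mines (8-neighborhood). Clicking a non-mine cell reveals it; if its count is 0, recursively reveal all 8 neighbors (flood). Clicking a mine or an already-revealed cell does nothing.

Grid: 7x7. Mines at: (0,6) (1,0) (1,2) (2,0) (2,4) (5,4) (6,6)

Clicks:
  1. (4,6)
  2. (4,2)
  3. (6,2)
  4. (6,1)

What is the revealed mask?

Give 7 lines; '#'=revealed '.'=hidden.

Click 1 (4,6) count=0: revealed 10 new [(1,5) (1,6) (2,5) (2,6) (3,5) (3,6) (4,5) (4,6) (5,5) (5,6)] -> total=10
Click 2 (4,2) count=0: revealed 19 new [(2,1) (2,2) (2,3) (3,0) (3,1) (3,2) (3,3) (4,0) (4,1) (4,2) (4,3) (5,0) (5,1) (5,2) (5,3) (6,0) (6,1) (6,2) (6,3)] -> total=29
Click 3 (6,2) count=0: revealed 0 new [(none)] -> total=29
Click 4 (6,1) count=0: revealed 0 new [(none)] -> total=29

Answer: .......
.....##
.###.##
####.##
####.##
####.##
####...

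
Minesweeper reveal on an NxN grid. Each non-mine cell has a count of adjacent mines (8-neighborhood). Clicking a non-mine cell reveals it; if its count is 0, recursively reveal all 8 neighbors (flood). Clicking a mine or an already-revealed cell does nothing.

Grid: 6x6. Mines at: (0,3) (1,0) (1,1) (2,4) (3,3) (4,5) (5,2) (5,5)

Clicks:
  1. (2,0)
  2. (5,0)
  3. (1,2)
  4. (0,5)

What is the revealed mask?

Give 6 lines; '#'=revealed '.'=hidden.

Answer: ....##
..#.##
###...
###...
###...
##....

Derivation:
Click 1 (2,0) count=2: revealed 1 new [(2,0)] -> total=1
Click 2 (5,0) count=0: revealed 10 new [(2,1) (2,2) (3,0) (3,1) (3,2) (4,0) (4,1) (4,2) (5,0) (5,1)] -> total=11
Click 3 (1,2) count=2: revealed 1 new [(1,2)] -> total=12
Click 4 (0,5) count=0: revealed 4 new [(0,4) (0,5) (1,4) (1,5)] -> total=16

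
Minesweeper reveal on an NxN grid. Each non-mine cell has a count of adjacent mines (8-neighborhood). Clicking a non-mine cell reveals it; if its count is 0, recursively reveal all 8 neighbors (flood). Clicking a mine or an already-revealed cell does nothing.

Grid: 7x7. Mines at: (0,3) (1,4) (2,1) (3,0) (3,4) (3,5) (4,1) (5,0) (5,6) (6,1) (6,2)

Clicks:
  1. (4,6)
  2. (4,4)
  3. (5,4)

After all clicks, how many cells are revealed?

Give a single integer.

Click 1 (4,6) count=2: revealed 1 new [(4,6)] -> total=1
Click 2 (4,4) count=2: revealed 1 new [(4,4)] -> total=2
Click 3 (5,4) count=0: revealed 8 new [(4,3) (4,5) (5,3) (5,4) (5,5) (6,3) (6,4) (6,5)] -> total=10

Answer: 10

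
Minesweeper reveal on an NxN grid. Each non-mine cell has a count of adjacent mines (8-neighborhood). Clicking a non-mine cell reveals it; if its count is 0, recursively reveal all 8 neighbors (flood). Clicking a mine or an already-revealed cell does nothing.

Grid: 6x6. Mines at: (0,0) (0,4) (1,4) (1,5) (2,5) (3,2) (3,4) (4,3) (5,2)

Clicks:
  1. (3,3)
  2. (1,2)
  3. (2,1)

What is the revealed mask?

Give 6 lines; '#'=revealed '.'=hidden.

Answer: .###..
.###..
.###..
...#..
......
......

Derivation:
Click 1 (3,3) count=3: revealed 1 new [(3,3)] -> total=1
Click 2 (1,2) count=0: revealed 9 new [(0,1) (0,2) (0,3) (1,1) (1,2) (1,3) (2,1) (2,2) (2,3)] -> total=10
Click 3 (2,1) count=1: revealed 0 new [(none)] -> total=10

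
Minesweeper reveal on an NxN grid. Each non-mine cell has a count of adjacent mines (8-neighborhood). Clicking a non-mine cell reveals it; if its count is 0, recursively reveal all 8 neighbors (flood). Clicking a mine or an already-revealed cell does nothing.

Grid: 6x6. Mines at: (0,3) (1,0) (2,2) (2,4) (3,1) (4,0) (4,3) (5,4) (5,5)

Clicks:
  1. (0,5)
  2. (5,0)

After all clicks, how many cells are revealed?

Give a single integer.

Click 1 (0,5) count=0: revealed 4 new [(0,4) (0,5) (1,4) (1,5)] -> total=4
Click 2 (5,0) count=1: revealed 1 new [(5,0)] -> total=5

Answer: 5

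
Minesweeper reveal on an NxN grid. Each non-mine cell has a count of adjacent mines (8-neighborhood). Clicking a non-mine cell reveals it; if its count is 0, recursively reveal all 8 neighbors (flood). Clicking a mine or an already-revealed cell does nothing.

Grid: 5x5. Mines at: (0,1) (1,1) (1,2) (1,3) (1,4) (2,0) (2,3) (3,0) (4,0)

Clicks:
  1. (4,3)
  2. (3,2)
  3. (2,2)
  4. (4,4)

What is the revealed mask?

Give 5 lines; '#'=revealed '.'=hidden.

Answer: .....
.....
..#..
.####
.####

Derivation:
Click 1 (4,3) count=0: revealed 8 new [(3,1) (3,2) (3,3) (3,4) (4,1) (4,2) (4,3) (4,4)] -> total=8
Click 2 (3,2) count=1: revealed 0 new [(none)] -> total=8
Click 3 (2,2) count=4: revealed 1 new [(2,2)] -> total=9
Click 4 (4,4) count=0: revealed 0 new [(none)] -> total=9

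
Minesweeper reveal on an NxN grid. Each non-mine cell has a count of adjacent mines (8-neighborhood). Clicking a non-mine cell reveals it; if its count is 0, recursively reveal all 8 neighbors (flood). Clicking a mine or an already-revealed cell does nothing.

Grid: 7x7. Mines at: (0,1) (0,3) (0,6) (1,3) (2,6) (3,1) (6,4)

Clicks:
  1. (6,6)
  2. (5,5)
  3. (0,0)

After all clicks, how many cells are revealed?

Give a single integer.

Answer: 30

Derivation:
Click 1 (6,6) count=0: revealed 29 new [(2,2) (2,3) (2,4) (2,5) (3,2) (3,3) (3,4) (3,5) (3,6) (4,0) (4,1) (4,2) (4,3) (4,4) (4,5) (4,6) (5,0) (5,1) (5,2) (5,3) (5,4) (5,5) (5,6) (6,0) (6,1) (6,2) (6,3) (6,5) (6,6)] -> total=29
Click 2 (5,5) count=1: revealed 0 new [(none)] -> total=29
Click 3 (0,0) count=1: revealed 1 new [(0,0)] -> total=30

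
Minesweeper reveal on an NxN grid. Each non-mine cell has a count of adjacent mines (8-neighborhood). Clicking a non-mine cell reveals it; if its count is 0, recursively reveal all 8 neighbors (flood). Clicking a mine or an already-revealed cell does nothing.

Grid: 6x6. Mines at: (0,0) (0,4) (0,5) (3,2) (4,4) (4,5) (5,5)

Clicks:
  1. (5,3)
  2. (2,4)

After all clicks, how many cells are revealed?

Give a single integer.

Answer: 10

Derivation:
Click 1 (5,3) count=1: revealed 1 new [(5,3)] -> total=1
Click 2 (2,4) count=0: revealed 9 new [(1,3) (1,4) (1,5) (2,3) (2,4) (2,5) (3,3) (3,4) (3,5)] -> total=10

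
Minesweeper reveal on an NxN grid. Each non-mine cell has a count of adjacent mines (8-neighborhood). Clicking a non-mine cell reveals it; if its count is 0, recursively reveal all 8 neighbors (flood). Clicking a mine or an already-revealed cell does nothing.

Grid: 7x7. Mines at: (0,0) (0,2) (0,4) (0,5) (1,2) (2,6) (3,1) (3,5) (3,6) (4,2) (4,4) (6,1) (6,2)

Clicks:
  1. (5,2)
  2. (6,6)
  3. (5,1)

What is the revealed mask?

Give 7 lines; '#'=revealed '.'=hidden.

Answer: .......
.......
.......
.......
.....##
.######
...####

Derivation:
Click 1 (5,2) count=3: revealed 1 new [(5,2)] -> total=1
Click 2 (6,6) count=0: revealed 10 new [(4,5) (4,6) (5,3) (5,4) (5,5) (5,6) (6,3) (6,4) (6,5) (6,6)] -> total=11
Click 3 (5,1) count=3: revealed 1 new [(5,1)] -> total=12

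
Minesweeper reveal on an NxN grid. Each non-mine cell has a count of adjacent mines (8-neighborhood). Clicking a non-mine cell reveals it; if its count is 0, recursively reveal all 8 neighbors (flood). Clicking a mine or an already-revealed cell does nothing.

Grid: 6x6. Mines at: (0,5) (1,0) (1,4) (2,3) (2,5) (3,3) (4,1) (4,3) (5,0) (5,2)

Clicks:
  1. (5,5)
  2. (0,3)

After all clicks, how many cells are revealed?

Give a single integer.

Answer: 7

Derivation:
Click 1 (5,5) count=0: revealed 6 new [(3,4) (3,5) (4,4) (4,5) (5,4) (5,5)] -> total=6
Click 2 (0,3) count=1: revealed 1 new [(0,3)] -> total=7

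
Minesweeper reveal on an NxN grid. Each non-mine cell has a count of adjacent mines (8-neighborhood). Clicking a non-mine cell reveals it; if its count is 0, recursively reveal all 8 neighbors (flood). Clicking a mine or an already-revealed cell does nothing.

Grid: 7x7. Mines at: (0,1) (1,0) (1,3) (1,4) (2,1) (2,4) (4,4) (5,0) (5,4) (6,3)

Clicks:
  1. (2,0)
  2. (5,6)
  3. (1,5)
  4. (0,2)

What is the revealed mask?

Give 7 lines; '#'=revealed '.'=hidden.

Answer: ..#..##
.....##
#....##
.....##
.....##
.....##
.....##

Derivation:
Click 1 (2,0) count=2: revealed 1 new [(2,0)] -> total=1
Click 2 (5,6) count=0: revealed 14 new [(0,5) (0,6) (1,5) (1,6) (2,5) (2,6) (3,5) (3,6) (4,5) (4,6) (5,5) (5,6) (6,5) (6,6)] -> total=15
Click 3 (1,5) count=2: revealed 0 new [(none)] -> total=15
Click 4 (0,2) count=2: revealed 1 new [(0,2)] -> total=16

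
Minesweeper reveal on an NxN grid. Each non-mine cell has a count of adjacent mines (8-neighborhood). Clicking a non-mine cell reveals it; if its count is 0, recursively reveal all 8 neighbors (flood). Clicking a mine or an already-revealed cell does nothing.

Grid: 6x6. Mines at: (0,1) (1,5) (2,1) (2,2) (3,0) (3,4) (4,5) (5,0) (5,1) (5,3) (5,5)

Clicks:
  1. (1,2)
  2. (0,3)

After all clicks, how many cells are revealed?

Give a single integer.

Answer: 6

Derivation:
Click 1 (1,2) count=3: revealed 1 new [(1,2)] -> total=1
Click 2 (0,3) count=0: revealed 5 new [(0,2) (0,3) (0,4) (1,3) (1,4)] -> total=6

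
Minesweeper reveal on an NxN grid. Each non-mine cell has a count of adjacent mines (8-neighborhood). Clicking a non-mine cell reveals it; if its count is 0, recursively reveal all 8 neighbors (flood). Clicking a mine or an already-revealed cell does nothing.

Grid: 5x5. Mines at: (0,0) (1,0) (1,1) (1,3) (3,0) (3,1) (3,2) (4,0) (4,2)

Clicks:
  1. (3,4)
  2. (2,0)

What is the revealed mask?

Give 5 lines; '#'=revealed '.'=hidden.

Click 1 (3,4) count=0: revealed 6 new [(2,3) (2,4) (3,3) (3,4) (4,3) (4,4)] -> total=6
Click 2 (2,0) count=4: revealed 1 new [(2,0)] -> total=7

Answer: .....
.....
#..##
...##
...##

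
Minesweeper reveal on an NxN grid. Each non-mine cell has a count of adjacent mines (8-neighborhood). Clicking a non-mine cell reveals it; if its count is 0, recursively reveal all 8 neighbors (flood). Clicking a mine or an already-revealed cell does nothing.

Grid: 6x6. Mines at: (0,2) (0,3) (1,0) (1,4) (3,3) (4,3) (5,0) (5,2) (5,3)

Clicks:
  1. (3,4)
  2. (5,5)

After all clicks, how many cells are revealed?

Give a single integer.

Click 1 (3,4) count=2: revealed 1 new [(3,4)] -> total=1
Click 2 (5,5) count=0: revealed 7 new [(2,4) (2,5) (3,5) (4,4) (4,5) (5,4) (5,5)] -> total=8

Answer: 8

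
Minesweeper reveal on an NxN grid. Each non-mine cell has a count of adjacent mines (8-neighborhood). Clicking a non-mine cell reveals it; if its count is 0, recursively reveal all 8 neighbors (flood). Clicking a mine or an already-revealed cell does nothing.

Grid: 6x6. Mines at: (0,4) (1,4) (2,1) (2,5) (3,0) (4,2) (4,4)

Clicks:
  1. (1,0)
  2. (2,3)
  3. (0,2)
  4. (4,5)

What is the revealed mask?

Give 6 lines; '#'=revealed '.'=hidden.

Answer: ####..
####..
...#..
......
.....#
......

Derivation:
Click 1 (1,0) count=1: revealed 1 new [(1,0)] -> total=1
Click 2 (2,3) count=1: revealed 1 new [(2,3)] -> total=2
Click 3 (0,2) count=0: revealed 7 new [(0,0) (0,1) (0,2) (0,3) (1,1) (1,2) (1,3)] -> total=9
Click 4 (4,5) count=1: revealed 1 new [(4,5)] -> total=10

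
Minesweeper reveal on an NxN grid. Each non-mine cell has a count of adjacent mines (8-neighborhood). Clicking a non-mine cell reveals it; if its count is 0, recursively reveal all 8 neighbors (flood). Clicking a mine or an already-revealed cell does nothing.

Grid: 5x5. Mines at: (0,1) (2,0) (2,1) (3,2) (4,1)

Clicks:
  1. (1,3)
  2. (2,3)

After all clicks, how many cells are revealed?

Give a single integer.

Click 1 (1,3) count=0: revealed 13 new [(0,2) (0,3) (0,4) (1,2) (1,3) (1,4) (2,2) (2,3) (2,4) (3,3) (3,4) (4,3) (4,4)] -> total=13
Click 2 (2,3) count=1: revealed 0 new [(none)] -> total=13

Answer: 13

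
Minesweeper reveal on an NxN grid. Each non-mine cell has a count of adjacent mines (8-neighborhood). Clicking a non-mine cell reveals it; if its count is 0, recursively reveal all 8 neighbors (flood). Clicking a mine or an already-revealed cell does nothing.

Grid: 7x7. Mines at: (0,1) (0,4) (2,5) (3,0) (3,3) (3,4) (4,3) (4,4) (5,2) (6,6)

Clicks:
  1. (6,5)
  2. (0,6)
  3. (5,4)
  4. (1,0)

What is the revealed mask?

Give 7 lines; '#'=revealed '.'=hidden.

Answer: .....##
#....##
.......
.......
.......
....#..
.....#.

Derivation:
Click 1 (6,5) count=1: revealed 1 new [(6,5)] -> total=1
Click 2 (0,6) count=0: revealed 4 new [(0,5) (0,6) (1,5) (1,6)] -> total=5
Click 3 (5,4) count=2: revealed 1 new [(5,4)] -> total=6
Click 4 (1,0) count=1: revealed 1 new [(1,0)] -> total=7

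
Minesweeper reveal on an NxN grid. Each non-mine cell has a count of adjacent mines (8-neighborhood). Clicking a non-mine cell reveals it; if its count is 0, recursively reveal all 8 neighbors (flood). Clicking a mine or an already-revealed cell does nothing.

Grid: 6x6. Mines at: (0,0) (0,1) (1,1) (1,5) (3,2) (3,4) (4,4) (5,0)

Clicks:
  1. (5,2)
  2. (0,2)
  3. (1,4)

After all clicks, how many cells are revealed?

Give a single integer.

Answer: 8

Derivation:
Click 1 (5,2) count=0: revealed 6 new [(4,1) (4,2) (4,3) (5,1) (5,2) (5,3)] -> total=6
Click 2 (0,2) count=2: revealed 1 new [(0,2)] -> total=7
Click 3 (1,4) count=1: revealed 1 new [(1,4)] -> total=8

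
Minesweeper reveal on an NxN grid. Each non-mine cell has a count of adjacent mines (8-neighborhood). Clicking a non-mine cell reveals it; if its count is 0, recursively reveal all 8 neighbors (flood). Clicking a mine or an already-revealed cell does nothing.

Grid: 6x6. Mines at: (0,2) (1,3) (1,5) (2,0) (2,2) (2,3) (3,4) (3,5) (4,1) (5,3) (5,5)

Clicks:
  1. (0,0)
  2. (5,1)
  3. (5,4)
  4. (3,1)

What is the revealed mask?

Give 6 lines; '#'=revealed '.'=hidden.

Answer: ##....
##....
......
.#....
......
.#..#.

Derivation:
Click 1 (0,0) count=0: revealed 4 new [(0,0) (0,1) (1,0) (1,1)] -> total=4
Click 2 (5,1) count=1: revealed 1 new [(5,1)] -> total=5
Click 3 (5,4) count=2: revealed 1 new [(5,4)] -> total=6
Click 4 (3,1) count=3: revealed 1 new [(3,1)] -> total=7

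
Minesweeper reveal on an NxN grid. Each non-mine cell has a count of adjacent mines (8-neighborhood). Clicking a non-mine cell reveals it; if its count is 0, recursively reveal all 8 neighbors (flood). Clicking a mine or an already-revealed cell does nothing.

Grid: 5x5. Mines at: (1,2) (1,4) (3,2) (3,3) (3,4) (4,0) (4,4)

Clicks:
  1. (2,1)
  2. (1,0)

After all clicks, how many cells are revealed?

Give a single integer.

Click 1 (2,1) count=2: revealed 1 new [(2,1)] -> total=1
Click 2 (1,0) count=0: revealed 7 new [(0,0) (0,1) (1,0) (1,1) (2,0) (3,0) (3,1)] -> total=8

Answer: 8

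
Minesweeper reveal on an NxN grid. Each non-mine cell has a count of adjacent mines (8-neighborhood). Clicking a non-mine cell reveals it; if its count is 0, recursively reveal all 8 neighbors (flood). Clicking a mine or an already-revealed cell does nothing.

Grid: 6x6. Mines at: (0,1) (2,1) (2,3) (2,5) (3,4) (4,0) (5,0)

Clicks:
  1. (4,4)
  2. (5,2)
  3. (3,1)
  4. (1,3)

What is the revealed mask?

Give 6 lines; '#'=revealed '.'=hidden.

Answer: ......
...#..
......
.###..
.#####
.#####

Derivation:
Click 1 (4,4) count=1: revealed 1 new [(4,4)] -> total=1
Click 2 (5,2) count=0: revealed 12 new [(3,1) (3,2) (3,3) (4,1) (4,2) (4,3) (4,5) (5,1) (5,2) (5,3) (5,4) (5,5)] -> total=13
Click 3 (3,1) count=2: revealed 0 new [(none)] -> total=13
Click 4 (1,3) count=1: revealed 1 new [(1,3)] -> total=14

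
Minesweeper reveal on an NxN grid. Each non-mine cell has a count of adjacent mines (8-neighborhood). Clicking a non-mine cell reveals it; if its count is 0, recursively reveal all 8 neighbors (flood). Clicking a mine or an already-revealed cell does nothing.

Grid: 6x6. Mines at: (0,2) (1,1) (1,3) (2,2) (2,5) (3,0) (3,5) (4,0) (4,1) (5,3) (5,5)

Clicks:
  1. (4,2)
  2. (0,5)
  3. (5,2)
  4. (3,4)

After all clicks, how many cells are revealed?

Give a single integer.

Answer: 7

Derivation:
Click 1 (4,2) count=2: revealed 1 new [(4,2)] -> total=1
Click 2 (0,5) count=0: revealed 4 new [(0,4) (0,5) (1,4) (1,5)] -> total=5
Click 3 (5,2) count=2: revealed 1 new [(5,2)] -> total=6
Click 4 (3,4) count=2: revealed 1 new [(3,4)] -> total=7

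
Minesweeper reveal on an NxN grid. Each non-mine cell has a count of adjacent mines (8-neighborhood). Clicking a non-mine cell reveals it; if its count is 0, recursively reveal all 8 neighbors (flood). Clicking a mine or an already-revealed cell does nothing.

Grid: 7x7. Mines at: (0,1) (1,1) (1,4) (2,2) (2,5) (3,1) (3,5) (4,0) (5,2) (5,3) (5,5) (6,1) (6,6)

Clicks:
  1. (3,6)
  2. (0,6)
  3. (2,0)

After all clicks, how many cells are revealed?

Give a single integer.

Answer: 6

Derivation:
Click 1 (3,6) count=2: revealed 1 new [(3,6)] -> total=1
Click 2 (0,6) count=0: revealed 4 new [(0,5) (0,6) (1,5) (1,6)] -> total=5
Click 3 (2,0) count=2: revealed 1 new [(2,0)] -> total=6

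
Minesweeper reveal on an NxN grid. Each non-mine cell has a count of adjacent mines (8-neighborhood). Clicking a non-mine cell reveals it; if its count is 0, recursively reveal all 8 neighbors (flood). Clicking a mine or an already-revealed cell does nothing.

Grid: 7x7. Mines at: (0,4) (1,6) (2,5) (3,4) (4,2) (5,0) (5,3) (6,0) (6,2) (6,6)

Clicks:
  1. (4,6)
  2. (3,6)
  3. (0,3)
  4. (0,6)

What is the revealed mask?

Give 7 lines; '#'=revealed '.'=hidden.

Click 1 (4,6) count=0: revealed 6 new [(3,5) (3,6) (4,5) (4,6) (5,5) (5,6)] -> total=6
Click 2 (3,6) count=1: revealed 0 new [(none)] -> total=6
Click 3 (0,3) count=1: revealed 1 new [(0,3)] -> total=7
Click 4 (0,6) count=1: revealed 1 new [(0,6)] -> total=8

Answer: ...#..#
.......
.......
.....##
.....##
.....##
.......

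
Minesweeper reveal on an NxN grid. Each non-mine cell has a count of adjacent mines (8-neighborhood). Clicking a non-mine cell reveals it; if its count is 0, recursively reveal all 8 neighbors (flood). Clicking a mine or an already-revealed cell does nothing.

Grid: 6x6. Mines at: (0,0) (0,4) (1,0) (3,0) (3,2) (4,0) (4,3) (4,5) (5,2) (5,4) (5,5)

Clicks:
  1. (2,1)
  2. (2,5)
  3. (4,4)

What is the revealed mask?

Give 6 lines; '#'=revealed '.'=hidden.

Answer: ......
...###
.#.###
...###
....#.
......

Derivation:
Click 1 (2,1) count=3: revealed 1 new [(2,1)] -> total=1
Click 2 (2,5) count=0: revealed 9 new [(1,3) (1,4) (1,5) (2,3) (2,4) (2,5) (3,3) (3,4) (3,5)] -> total=10
Click 3 (4,4) count=4: revealed 1 new [(4,4)] -> total=11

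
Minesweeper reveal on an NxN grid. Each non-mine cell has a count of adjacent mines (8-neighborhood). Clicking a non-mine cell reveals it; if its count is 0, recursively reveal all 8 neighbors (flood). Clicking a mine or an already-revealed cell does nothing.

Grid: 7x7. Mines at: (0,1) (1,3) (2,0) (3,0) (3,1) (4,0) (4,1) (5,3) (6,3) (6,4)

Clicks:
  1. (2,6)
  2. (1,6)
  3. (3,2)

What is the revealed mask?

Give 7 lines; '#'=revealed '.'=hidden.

Answer: ....###
....###
..#####
..#####
..#####
....###
.....##

Derivation:
Click 1 (2,6) count=0: revealed 26 new [(0,4) (0,5) (0,6) (1,4) (1,5) (1,6) (2,2) (2,3) (2,4) (2,5) (2,6) (3,2) (3,3) (3,4) (3,5) (3,6) (4,2) (4,3) (4,4) (4,5) (4,6) (5,4) (5,5) (5,6) (6,5) (6,6)] -> total=26
Click 2 (1,6) count=0: revealed 0 new [(none)] -> total=26
Click 3 (3,2) count=2: revealed 0 new [(none)] -> total=26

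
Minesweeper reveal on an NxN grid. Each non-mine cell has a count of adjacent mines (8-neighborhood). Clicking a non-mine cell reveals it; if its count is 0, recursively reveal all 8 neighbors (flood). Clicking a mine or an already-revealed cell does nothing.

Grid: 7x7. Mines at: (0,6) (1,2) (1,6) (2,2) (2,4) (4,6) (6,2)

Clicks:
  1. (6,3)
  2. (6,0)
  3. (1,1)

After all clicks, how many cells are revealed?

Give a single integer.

Answer: 31

Derivation:
Click 1 (6,3) count=1: revealed 1 new [(6,3)] -> total=1
Click 2 (6,0) count=0: revealed 30 new [(0,0) (0,1) (1,0) (1,1) (2,0) (2,1) (3,0) (3,1) (3,2) (3,3) (3,4) (3,5) (4,0) (4,1) (4,2) (4,3) (4,4) (4,5) (5,0) (5,1) (5,2) (5,3) (5,4) (5,5) (5,6) (6,0) (6,1) (6,4) (6,5) (6,6)] -> total=31
Click 3 (1,1) count=2: revealed 0 new [(none)] -> total=31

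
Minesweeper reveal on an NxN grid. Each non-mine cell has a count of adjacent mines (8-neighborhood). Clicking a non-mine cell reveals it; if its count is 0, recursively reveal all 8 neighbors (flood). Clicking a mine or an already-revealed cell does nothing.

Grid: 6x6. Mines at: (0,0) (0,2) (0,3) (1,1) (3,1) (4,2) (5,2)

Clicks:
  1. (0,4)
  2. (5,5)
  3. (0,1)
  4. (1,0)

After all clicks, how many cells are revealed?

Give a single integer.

Click 1 (0,4) count=1: revealed 1 new [(0,4)] -> total=1
Click 2 (5,5) count=0: revealed 19 new [(0,5) (1,2) (1,3) (1,4) (1,5) (2,2) (2,3) (2,4) (2,5) (3,2) (3,3) (3,4) (3,5) (4,3) (4,4) (4,5) (5,3) (5,4) (5,5)] -> total=20
Click 3 (0,1) count=3: revealed 1 new [(0,1)] -> total=21
Click 4 (1,0) count=2: revealed 1 new [(1,0)] -> total=22

Answer: 22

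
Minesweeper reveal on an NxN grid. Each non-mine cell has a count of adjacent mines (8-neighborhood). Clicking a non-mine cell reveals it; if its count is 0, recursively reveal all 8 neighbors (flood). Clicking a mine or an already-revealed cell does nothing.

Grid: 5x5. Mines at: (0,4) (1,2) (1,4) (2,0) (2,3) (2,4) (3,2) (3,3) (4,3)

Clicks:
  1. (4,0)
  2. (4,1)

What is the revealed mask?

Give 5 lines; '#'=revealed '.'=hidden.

Answer: .....
.....
.....
##...
##...

Derivation:
Click 1 (4,0) count=0: revealed 4 new [(3,0) (3,1) (4,0) (4,1)] -> total=4
Click 2 (4,1) count=1: revealed 0 new [(none)] -> total=4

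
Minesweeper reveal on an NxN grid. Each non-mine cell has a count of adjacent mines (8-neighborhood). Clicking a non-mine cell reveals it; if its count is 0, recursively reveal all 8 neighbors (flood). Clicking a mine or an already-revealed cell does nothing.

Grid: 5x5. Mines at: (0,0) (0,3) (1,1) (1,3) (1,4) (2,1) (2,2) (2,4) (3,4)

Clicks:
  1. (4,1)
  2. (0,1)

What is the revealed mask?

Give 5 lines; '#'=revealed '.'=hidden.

Answer: .#...
.....
.....
####.
####.

Derivation:
Click 1 (4,1) count=0: revealed 8 new [(3,0) (3,1) (3,2) (3,3) (4,0) (4,1) (4,2) (4,3)] -> total=8
Click 2 (0,1) count=2: revealed 1 new [(0,1)] -> total=9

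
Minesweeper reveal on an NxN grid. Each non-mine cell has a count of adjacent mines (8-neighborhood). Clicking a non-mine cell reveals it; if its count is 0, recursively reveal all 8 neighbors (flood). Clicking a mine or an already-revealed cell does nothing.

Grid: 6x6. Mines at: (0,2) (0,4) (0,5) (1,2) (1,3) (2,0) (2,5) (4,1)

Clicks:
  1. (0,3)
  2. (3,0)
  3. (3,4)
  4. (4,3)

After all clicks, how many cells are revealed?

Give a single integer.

Answer: 17

Derivation:
Click 1 (0,3) count=4: revealed 1 new [(0,3)] -> total=1
Click 2 (3,0) count=2: revealed 1 new [(3,0)] -> total=2
Click 3 (3,4) count=1: revealed 1 new [(3,4)] -> total=3
Click 4 (4,3) count=0: revealed 14 new [(2,2) (2,3) (2,4) (3,2) (3,3) (3,5) (4,2) (4,3) (4,4) (4,5) (5,2) (5,3) (5,4) (5,5)] -> total=17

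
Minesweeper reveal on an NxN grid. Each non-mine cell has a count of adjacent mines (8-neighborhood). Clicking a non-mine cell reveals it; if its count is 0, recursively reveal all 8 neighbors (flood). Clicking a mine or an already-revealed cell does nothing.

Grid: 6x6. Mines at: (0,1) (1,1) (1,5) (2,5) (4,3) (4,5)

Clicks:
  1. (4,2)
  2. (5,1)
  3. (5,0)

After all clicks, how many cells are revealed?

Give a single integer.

Answer: 12

Derivation:
Click 1 (4,2) count=1: revealed 1 new [(4,2)] -> total=1
Click 2 (5,1) count=0: revealed 11 new [(2,0) (2,1) (2,2) (3,0) (3,1) (3,2) (4,0) (4,1) (5,0) (5,1) (5,2)] -> total=12
Click 3 (5,0) count=0: revealed 0 new [(none)] -> total=12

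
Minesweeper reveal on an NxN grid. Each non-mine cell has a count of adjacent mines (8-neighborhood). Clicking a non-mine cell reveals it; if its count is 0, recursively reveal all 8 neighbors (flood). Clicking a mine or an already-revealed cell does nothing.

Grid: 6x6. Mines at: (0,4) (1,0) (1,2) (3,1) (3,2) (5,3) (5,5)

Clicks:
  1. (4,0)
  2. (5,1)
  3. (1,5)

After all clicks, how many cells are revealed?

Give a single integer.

Click 1 (4,0) count=1: revealed 1 new [(4,0)] -> total=1
Click 2 (5,1) count=0: revealed 5 new [(4,1) (4,2) (5,0) (5,1) (5,2)] -> total=6
Click 3 (1,5) count=1: revealed 1 new [(1,5)] -> total=7

Answer: 7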